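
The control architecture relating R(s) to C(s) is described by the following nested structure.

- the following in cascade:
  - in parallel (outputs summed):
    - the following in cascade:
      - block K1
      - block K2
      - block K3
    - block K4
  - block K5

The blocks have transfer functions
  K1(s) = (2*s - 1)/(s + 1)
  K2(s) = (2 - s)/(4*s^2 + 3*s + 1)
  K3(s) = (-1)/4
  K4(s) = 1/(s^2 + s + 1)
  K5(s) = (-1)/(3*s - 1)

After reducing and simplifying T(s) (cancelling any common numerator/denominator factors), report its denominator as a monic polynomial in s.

[1] reduce the series chain K1, K2, K3 gives (2*s^2 - 5*s + 2)/(16*s^3 + 28*s^2 + 16*s + 4)
[2] parallel reduction of (K1*K2*K3), K4 gives (2*s^4 + 13*s^3 + 27*s^2 + 13*s + 6)/(16*s^5 + 44*s^4 + 60*s^3 + 48*s^2 + 20*s + 4)
[3] cascade ((K1*K2*K3)+K4), K5 gives (-2*s^4 - 13*s^3 - 27*s^2 - 13*s - 6)/(48*s^6 + 116*s^5 + 136*s^4 + 84*s^3 + 12*s^2 - 8*s - 4)
T(s) is the step-3 result (common factors already cancelled). Leading coefficient of the denominator: 48. Divide through by 48 for the monic polynomial.

Answer: s^6 + 29*s^5/12 + 17*s^4/6 + 7*s^3/4 + s^2/4 - s/6 - 1/12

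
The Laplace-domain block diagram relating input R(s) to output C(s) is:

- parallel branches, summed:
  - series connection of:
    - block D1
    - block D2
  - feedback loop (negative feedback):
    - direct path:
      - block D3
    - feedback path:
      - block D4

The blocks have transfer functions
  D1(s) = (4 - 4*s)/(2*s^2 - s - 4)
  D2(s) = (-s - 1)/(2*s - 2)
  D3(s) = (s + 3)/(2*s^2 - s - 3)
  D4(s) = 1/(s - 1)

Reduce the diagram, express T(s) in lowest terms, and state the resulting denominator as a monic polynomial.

Answer: s^5 - 2*s^4 - 7*s^3/4 + 25*s^2/4 - s/2 - 6

Working:
Step 1 - combine D1, D2 in series; result (2*s + 2)/(2*s^2 - s - 4)
Step 2 - feedback reduction of D3, D4; result (s^2 + 2*s - 3)/(2*s^3 - 3*s^2 - s + 6)
Step 3 - parallel reduction of (D1*D2), [D3/(1+D3*D4)]; result (6*s^4 + s^3 - 20*s^2 + 5*s + 24)/(4*s^5 - 8*s^4 - 7*s^3 + 25*s^2 - 2*s - 24)
T(s) is the step-3 result (common factors already cancelled). Leading coefficient of the denominator: 4. Divide through by 4 for the monic polynomial.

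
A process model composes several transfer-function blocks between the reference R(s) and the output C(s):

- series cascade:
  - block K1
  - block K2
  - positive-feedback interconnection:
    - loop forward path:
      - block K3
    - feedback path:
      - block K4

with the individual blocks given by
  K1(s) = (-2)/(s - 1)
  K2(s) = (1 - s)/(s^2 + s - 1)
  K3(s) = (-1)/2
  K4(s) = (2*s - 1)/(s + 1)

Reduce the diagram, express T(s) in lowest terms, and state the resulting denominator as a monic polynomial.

The answer is s^3 + 5*s^2/4 - 3*s/4 - 1/4.

Reasoning:
(1) reduce the feedback loop with forward K3 and return K4, giving (-s - 1)/(4*s + 1)
(2) cascade K1, K2, [K3/(1-K3*K4)], giving (-2*s - 2)/(4*s^3 + 5*s^2 - 3*s - 1)
That last expression is T(s), already simplified. Scaling its denominator by 1/4 (the reciprocal of the leading coefficient) yields the monic denominator.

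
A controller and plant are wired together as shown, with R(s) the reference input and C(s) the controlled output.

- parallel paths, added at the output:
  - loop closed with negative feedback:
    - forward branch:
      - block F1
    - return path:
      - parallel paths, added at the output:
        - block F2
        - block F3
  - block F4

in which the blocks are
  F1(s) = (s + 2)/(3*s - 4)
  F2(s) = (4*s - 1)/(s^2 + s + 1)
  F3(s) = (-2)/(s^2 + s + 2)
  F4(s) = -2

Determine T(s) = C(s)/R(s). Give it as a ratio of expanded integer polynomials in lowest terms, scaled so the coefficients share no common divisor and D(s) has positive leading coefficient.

Reducing step by step:

[1] reduce the parallel group F2, F3 = (4*s^3 + s^2 + 5*s - 4)/(s^4 + 2*s^3 + 4*s^2 + 3*s + 2)
[2] feedback reduction of F1, (F2+F3) = (s^5 + 4*s^4 + 8*s^3 + 11*s^2 + 8*s + 4)/(3*s^5 + 6*s^4 + 13*s^3 - 16)
[3] combine [F1/(1+F1*(F2+F3))], F4 in parallel: this yields T(s), and no further normalization is needed

Answer: (-5*s^5 - 8*s^4 - 18*s^3 + 11*s^2 + 8*s + 36)/(3*s^5 + 6*s^4 + 13*s^3 - 16)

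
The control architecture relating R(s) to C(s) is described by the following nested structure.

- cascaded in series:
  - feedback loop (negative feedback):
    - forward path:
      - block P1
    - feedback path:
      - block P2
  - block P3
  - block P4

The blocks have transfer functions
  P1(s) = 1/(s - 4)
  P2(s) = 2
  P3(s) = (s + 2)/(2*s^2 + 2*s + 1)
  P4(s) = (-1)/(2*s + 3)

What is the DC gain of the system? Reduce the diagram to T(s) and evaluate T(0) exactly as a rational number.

1. close the feedback loop around P1, P2: 1/(s - 2)
2. multiply [P1/(1+P1*P2)], P3, P4 (series): (-s - 2)/(4*s^4 + 2*s^3 - 12*s^2 - 13*s - 6)
Evaluating the step-2 result (the overall T(s)) at s = 0 gives T(0) = -2/(-6) = 1/3.

Hence the answer: 1/3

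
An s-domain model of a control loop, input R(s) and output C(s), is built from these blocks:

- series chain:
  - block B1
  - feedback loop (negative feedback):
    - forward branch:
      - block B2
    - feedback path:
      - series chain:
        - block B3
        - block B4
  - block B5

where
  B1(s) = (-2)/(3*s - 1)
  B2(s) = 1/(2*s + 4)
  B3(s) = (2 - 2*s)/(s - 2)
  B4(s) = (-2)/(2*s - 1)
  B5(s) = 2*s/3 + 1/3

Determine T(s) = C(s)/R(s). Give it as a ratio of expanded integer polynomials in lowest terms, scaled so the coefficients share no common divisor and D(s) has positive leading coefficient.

Answer: (-4*s^3 + 8*s^2 + s - 2)/(18*s^4 - 15*s^3 - 51*s^2 + 36*s - 6)

Working:
(1) reduce the series chain B3, B4 = (4*s - 4)/(2*s^2 - 5*s + 2)
(2) apply the feedback formula to B2, (B3*B4) = (2*s^2 - 5*s + 2)/(4*s^3 - 2*s^2 - 12*s + 4)
(3) combine B1, [B2/(1+B2*(B3*B4))], B5 in series; the result is T(s) itself (integer coefficients, no common factor, positive leading denominator coefficient)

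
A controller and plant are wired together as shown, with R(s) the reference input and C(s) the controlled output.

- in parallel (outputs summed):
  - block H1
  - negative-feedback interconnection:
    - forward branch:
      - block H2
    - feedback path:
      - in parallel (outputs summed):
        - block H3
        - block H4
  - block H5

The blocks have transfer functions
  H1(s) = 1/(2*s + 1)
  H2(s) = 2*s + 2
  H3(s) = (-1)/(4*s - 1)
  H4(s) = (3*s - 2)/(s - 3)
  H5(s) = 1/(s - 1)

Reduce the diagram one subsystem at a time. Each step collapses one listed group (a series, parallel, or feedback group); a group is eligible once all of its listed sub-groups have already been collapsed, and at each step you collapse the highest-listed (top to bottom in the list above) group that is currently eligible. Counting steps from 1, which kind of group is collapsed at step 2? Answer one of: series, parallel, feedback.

Step 1. parallel reduction of H3, H4
Step 2. collapse the loop (H2 forward, (H3+H4) return)
Step 3. sum the parallel branches H1, [H2/(1+H2*(H3+H4))], H5
Step 2 collapses a feedback group.

Therefore the answer is feedback.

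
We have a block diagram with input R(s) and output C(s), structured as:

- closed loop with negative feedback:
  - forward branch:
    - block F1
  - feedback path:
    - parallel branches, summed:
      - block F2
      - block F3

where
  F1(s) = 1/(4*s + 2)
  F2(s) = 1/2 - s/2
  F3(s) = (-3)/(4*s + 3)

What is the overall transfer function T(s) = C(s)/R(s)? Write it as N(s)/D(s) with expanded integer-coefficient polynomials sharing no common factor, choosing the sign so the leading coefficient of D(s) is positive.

First reduce the diagram to T(s).

Step 1: parallel reduction of F2, F3 gives (-4*s^2 + s - 3)/(8*s + 6)
Step 2: collapse the loop (F1 forward, (F2+F3) return); the result is T(s) itself (integer coefficients, no common factor, positive leading denominator coefficient)

Answer: (8*s + 6)/(28*s^2 + 41*s + 9)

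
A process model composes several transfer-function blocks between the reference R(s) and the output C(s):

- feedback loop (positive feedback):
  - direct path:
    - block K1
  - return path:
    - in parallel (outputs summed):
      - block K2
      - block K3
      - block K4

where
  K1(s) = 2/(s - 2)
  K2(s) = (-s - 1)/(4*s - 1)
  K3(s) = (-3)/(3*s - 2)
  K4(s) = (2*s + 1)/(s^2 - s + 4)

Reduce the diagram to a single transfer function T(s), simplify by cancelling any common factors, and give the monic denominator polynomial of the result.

First reduce the diagram to T(s).

Step 1 - parallel reduction of K2, K3, K4: (-3*s^4 + 14*s^3 - 4*s^2 - 64*s + 22)/(12*s^4 - 23*s^3 + 61*s^2 - 46*s + 8)
Step 2 - feedback reduction of K1, (K2+K3+K4): (24*s^4 - 46*s^3 + 122*s^2 - 92*s + 16)/(12*s^5 - 41*s^4 + 79*s^3 - 160*s^2 + 228*s - 60)
T(s) is the step-2 result (common factors already cancelled). Leading coefficient of the denominator: 12. Divide through by 12 for the monic polynomial.

Answer: s^5 - 41*s^4/12 + 79*s^3/12 - 40*s^2/3 + 19*s - 5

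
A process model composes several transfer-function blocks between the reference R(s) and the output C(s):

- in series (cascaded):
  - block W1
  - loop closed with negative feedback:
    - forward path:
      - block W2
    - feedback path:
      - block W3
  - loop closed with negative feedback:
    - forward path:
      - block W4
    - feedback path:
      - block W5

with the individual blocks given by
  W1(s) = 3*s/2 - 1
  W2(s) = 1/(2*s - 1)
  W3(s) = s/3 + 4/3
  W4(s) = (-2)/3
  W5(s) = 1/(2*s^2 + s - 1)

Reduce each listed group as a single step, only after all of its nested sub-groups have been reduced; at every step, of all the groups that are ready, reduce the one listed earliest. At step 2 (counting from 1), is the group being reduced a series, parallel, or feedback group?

Reducing step by step:

1. reduce the feedback loop with forward W2 and return W3
2. apply the feedback formula to W4, W5
3. combine W1, [W2/(1+W2*W3)], [W4/(1+W4*W5)] in series
At step 2 the group reduced is feedback.

Answer: feedback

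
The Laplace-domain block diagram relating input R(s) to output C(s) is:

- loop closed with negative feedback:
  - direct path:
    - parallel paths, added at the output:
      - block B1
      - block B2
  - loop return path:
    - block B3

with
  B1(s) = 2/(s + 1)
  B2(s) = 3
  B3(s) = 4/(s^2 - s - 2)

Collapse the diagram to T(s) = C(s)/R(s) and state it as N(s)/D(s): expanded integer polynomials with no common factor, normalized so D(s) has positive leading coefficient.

The answer is (3*s^3 + 2*s^2 - 11*s - 10)/(s^3 + 9*s + 18).

Reasoning:
[1] add B1, B2 (parallel) = (3*s + 5)/(s + 1)
[2] collapse the loop ((B1+B2) forward, B3 return); the result is T(s) itself (integer coefficients, no common factor, positive leading denominator coefficient)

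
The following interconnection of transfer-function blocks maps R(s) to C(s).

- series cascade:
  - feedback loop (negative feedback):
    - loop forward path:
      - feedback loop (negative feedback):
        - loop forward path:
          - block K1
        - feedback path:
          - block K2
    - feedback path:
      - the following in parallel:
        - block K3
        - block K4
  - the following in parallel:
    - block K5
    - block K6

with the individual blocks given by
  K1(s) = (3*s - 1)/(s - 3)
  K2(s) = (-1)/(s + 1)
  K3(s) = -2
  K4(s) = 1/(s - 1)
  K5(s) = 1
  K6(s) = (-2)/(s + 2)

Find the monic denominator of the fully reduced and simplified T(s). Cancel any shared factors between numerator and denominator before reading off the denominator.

(1) feedback reduction of K1, K2; result (3*s^2 + 2*s - 1)/(s^2 - 5*s - 2)
(2) combine K3, K4 in parallel; result (3 - 2*s)/(s - 1)
(3) feedback reduction of [K1/(1+K1*K2)], (K3+K4); result (-3*s^3 + s^2 + 3*s - 1)/(5*s^3 + s^2 - 11*s + 1)
(4) parallel reduction of K5, K6; result s/(s + 2)
(5) cascade [[K1/(1+K1*K2)]/(1+[K1/(1+K1*K2)]*(K3+K4))], (K5+K6); result (-3*s^4 + s^3 + 3*s^2 - s)/(5*s^4 + 11*s^3 - 9*s^2 - 21*s + 2)
No further cancellation is possible in the step-5 result, so that is T(s). Its denominator becomes monic after dividing by the leading coefficient 5.

Final answer: s^4 + 11*s^3/5 - 9*s^2/5 - 21*s/5 + 2/5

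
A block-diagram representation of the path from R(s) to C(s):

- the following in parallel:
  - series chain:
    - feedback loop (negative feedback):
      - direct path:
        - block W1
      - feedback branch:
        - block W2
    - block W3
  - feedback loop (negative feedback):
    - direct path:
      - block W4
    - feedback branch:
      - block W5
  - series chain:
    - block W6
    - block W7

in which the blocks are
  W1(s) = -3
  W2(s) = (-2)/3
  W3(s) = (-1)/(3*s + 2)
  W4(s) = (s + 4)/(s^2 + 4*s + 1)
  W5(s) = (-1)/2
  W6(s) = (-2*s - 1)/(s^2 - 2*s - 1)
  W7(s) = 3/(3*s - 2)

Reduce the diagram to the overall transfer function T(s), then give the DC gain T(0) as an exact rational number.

Reducing step by step:

(1) close the feedback loop around W1, W2; result -1
(2) cascade [W1/(1+W1*W2)], W3; result 1/(3*s + 2)
(3) close the feedback loop around W4, W5; result (2*s + 8)/(2*s^2 + 7*s - 2)
(4) cascade W6, W7; result (-6*s - 3)/(3*s^3 - 8*s^2 + s + 2)
(5) reduce the parallel group ([W1/(1+W1*W2)]*W3), [W4/(1+W4*W5)], (W6*W7); result (24*s^5 + 5*s^4 - 398*s^3 - 184*s^2 + 84*s + 40)/(18*s^6 + 27*s^5 - 170*s^4 - 39*s^3 + 90*s^2 + 12*s - 8)
That last expression is T(s); at s = 0 only the constant terms survive, so T(0) = 40/(-8) = -5.

Answer: -5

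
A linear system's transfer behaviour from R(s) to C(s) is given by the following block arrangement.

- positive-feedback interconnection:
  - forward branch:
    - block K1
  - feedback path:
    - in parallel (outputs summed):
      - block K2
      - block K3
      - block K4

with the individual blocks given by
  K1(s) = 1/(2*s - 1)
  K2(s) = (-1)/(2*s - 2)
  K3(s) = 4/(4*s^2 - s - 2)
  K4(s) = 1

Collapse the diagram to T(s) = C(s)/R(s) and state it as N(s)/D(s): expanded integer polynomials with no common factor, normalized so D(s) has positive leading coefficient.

Step 1 - sum the parallel branches K2, K3, K4 = (8*s^3 - 14*s^2 + 7*s - 2)/(8*s^3 - 10*s^2 - 2*s + 4)
Step 2 - reduce the feedback loop with forward K1 and return (K2+K3+K4); the result is T(s) itself (integer coefficients, no common factor, positive leading denominator coefficient)

Answer: (8*s^3 - 10*s^2 - 2*s + 4)/(16*s^4 - 36*s^3 + 20*s^2 + 3*s - 2)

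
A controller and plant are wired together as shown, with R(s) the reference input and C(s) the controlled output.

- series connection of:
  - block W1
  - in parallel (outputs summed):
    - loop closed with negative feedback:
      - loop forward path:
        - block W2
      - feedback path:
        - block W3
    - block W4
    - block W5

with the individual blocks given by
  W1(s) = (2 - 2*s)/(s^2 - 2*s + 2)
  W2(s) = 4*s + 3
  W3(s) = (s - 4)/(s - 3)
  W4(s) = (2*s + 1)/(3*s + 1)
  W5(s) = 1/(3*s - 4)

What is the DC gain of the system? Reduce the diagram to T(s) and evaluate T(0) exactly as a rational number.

Answer: 27/20

Working:
[1] apply the feedback formula to W2, W3: (4*s^2 - 9*s - 9)/(4*s^2 - 12*s - 15)
[2] add [W2/(1+W2*W3)], W4, W5 (parallel): (60*s^4 - 197*s^3 - 94*s^2 + 183*s + 81)/(36*s^4 - 144*s^3 - 43*s^2 + 183*s + 60)
[3] reduce the series chain W1, ([W2/(1+W2*W3)]+W4+W5): (-120*s^5 + 514*s^4 - 206*s^3 - 554*s^2 + 204*s + 162)/(36*s^6 - 216*s^5 + 317*s^4 - 19*s^3 - 392*s^2 + 246*s + 120)
DC gain: substitute s = 0 into T(s) from step 3: T(0) = 162/120 = 27/20.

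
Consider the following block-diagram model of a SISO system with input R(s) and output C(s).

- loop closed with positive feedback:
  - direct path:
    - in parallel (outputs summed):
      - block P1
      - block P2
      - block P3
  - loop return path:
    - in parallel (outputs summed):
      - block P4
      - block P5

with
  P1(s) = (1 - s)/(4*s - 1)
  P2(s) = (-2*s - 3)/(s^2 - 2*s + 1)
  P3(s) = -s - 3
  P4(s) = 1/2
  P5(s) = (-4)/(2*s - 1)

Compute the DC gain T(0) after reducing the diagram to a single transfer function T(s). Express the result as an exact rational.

(1) sum the parallel branches P1, P2, P3; result (-4*s^4 - 4*s^3 + 16*s^2 - 30*s + 7)/(4*s^3 - 9*s^2 + 6*s - 1)
(2) sum the parallel branches P4, P5; result (2*s - 9)/(4*s - 2)
(3) close the feedback loop around (P1+P2+P3), (P4+P5); result (-16*s^5 - 8*s^4 + 72*s^3 - 152*s^2 + 88*s - 14)/(8*s^5 - 12*s^4 - 112*s^3 + 246*s^2 - 300*s + 65)
The step-3 result is T(s). Setting s = 0: T(0) = -14/65.

Final answer: -14/65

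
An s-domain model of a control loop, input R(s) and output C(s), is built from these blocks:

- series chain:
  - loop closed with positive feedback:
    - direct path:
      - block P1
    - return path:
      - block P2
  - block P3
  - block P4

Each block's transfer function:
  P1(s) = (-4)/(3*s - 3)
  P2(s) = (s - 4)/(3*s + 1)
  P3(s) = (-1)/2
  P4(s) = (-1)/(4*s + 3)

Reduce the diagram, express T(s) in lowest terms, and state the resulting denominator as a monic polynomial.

Step 1. apply the feedback formula to P1, P2: (-12*s - 4)/(9*s^2 - 2*s - 19)
Step 2. multiply [P1/(1-P1*P2)], P3, P4 (series): (-6*s - 2)/(36*s^3 + 19*s^2 - 82*s - 57)
The result of step 2 is T(s) in lowest terms. Its denominator has leading coefficient 36; dividing the denominator through by 36 makes it monic.

Hence the answer: s^3 + 19*s^2/36 - 41*s/18 - 19/12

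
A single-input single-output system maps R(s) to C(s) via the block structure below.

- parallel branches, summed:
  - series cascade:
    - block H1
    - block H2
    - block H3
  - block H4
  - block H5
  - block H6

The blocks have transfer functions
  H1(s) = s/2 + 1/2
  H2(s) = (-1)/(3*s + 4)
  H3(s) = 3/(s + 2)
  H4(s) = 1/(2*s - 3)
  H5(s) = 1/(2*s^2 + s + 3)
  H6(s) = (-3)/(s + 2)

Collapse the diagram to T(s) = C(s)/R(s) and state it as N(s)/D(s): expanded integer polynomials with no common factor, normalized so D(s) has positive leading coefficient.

First reduce the diagram to T(s).

Step 1. multiply H1, H2, H3 (series): (-3*s - 3)/(6*s^2 + 20*s + 16)
Step 2. add (H1*H2*H3), H4, H5, H6 (parallel), which is the overall transfer function T(s) = C(s)/R(s) in lowest terms

Answer: (-72*s^4 + 34*s^3 + 137*s^2 + 156*s + 243)/(24*s^5 + 56*s^4 + 2*s^3 - 58*s^2 - 132*s - 144)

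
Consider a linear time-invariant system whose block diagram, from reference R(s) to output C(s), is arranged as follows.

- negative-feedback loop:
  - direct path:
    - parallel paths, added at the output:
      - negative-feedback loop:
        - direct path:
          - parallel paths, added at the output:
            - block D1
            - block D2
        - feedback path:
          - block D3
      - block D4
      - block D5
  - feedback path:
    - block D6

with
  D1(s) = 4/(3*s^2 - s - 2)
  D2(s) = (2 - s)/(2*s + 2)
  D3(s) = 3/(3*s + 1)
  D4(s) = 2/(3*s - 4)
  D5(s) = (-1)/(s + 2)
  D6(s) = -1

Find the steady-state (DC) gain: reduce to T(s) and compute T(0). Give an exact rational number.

Reducing step by step:

Step 1 - parallel reduction of D1, D2 gives (-3*s^3 + 7*s^2 + 8*s + 4)/(6*s^3 + 4*s^2 - 6*s - 4)
Step 2 - collapse the loop ((D1+D2) forward, D3 return) gives (-9*s^4 + 18*s^3 + 31*s^2 + 20*s + 4)/(18*s^4 + 9*s^3 + 7*s^2 + 6*s + 8)
Step 3 - sum the parallel branches [(D1+D2)/(1+(D1+D2)*D3)], D4, D5 gives (-27*s^6 + 18*s^5 + 336*s^4 + 43*s^3 - 146*s^2 - 112*s + 32)/(54*s^6 + 63*s^5 - 105*s^4 - 40*s^3 - 20*s^2 - 32*s - 64)
Step 4 - reduce the feedback loop with forward ([(D1+D2)/(1+(D1+D2)*D3)]+D4+D5) and return D6 gives (-27*s^6 + 18*s^5 + 336*s^4 + 43*s^3 - 146*s^2 - 112*s + 32)/(81*s^6 + 45*s^5 - 441*s^4 - 83*s^3 + 126*s^2 + 80*s - 96)
The step-4 result is T(s). Setting s = 0: T(0) = 32/(-96) = -1/3.

Answer: -1/3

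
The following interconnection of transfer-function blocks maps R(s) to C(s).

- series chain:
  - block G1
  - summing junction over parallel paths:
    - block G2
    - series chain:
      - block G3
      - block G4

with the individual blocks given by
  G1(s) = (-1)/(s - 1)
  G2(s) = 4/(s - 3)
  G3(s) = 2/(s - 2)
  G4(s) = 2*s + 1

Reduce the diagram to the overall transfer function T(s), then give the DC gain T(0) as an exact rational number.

Step 1: multiply G3, G4 (series), giving (4*s + 2)/(s - 2)
Step 2: sum the parallel branches G2, (G3*G4), giving (4*s^2 - 6*s - 14)/(s^2 - 5*s + 6)
Step 3: multiply G1, (G2+(G3*G4)) (series), giving (-4*s^2 + 6*s + 14)/(s^3 - 6*s^2 + 11*s - 6)
DC gain: substitute s = 0 into T(s) from step 3: T(0) = 14/(-6) = -7/3.

Final answer: -7/3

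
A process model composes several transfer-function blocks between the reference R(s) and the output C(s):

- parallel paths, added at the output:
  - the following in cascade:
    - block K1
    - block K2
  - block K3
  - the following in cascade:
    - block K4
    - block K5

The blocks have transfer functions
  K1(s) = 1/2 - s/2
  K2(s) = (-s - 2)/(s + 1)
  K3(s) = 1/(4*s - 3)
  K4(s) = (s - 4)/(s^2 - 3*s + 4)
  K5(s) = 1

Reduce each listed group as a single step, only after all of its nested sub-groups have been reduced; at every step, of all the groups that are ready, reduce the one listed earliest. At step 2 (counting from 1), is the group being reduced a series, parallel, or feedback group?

[1] reduce the series chain K1, K2
[2] multiply K4, K5 (series)
[3] reduce the parallel group (K1*K2), K3, (K4*K5)
The group at step 2 is a series group.

Therefore the answer is series.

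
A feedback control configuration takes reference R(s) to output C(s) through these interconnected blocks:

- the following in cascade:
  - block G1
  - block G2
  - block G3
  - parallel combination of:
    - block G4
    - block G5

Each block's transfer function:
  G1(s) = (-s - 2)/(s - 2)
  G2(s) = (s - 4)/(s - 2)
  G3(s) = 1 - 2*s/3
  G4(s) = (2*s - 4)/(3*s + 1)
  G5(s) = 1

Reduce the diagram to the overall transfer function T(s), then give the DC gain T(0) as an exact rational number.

Step 1. parallel reduction of G4, G5 -> (5*s - 3)/(3*s + 1)
Step 2. cascade G1, G2, G3, (G4+G5) -> (10*s^4 - 41*s^3 - 29*s^2 + 150*s - 72)/(9*s^3 - 33*s^2 + 24*s + 12)
Step 2 gives the overall T(s). Then T(0) = -72/12 = -6.

Final answer: -6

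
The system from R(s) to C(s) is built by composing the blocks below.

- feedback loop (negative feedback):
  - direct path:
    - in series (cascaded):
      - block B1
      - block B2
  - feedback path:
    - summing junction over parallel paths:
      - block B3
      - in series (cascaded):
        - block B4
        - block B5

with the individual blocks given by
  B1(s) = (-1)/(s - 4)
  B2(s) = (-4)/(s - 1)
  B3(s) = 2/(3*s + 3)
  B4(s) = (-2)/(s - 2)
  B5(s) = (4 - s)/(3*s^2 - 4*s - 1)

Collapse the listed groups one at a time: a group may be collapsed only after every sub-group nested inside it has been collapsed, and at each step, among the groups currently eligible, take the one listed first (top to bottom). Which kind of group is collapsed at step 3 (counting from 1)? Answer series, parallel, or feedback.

The answer is parallel.

Reasoning:
Step 1 - multiply B1, B2 (series)
Step 2 - reduce the series chain B4, B5
Step 3 - sum the parallel branches B3, (B4*B5)
Step 4 - apply the feedback formula to (B1*B2), (B3+(B4*B5))
At step 3 the group reduced is parallel.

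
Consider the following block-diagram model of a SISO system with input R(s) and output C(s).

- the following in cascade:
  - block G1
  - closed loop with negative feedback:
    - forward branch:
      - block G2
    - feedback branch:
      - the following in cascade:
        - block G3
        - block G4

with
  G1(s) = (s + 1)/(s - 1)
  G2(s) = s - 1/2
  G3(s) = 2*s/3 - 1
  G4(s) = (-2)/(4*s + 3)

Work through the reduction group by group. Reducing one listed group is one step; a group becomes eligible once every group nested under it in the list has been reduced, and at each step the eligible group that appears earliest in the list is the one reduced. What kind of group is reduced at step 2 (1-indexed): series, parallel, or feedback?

Step 1: combine G3, G4 in series
Step 2: apply the feedback formula to G2, (G3*G4)
Step 3: combine G1, [G2/(1+G2*(G3*G4))] in series
Step 2: feedback.

Final answer: feedback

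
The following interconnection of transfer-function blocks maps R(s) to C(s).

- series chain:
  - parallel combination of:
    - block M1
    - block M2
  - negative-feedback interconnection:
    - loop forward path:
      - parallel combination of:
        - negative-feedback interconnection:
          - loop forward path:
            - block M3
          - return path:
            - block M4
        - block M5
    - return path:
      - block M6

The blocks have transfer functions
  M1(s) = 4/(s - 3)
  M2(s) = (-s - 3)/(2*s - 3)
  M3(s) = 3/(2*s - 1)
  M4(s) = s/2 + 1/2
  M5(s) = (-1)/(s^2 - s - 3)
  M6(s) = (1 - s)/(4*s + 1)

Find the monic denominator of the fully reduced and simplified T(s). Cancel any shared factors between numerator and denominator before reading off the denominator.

The answer is s^6 - 149*s^5/28 + 309*s^4/56 + 103*s^3/14 - 467*s^2/56 - 27*s/28 - 99/28.

Reasoning:
1. combine M1, M2 in parallel; result (-s^2 + 8*s - 3)/(2*s^2 - 9*s + 9)
2. feedback reduction of M3, M4; result 6/(7*s + 1)
3. sum the parallel branches [M3/(1+M3*M4)], M5; result (6*s^2 - 13*s - 19)/(7*s^3 - 6*s^2 - 22*s - 3)
4. collapse the loop (([M3/(1+M3*M4)]+M5) forward, M6 return); result (24*s^3 - 46*s^2 - 89*s - 19)/(28*s^4 - 23*s^3 - 75*s^2 - 28*s - 22)
5. multiply (M1+M2), [([M3/(1+M3*M4)]+M5)/(1+([M3/(1+M3*M4)]+M5)*M6)] (series); result (-24*s^5 + 238*s^4 - 351*s^3 - 555*s^2 + 115*s + 57)/(56*s^6 - 298*s^5 + 309*s^4 + 412*s^3 - 467*s^2 - 54*s - 198)
No further cancellation is possible in the step-5 result, so that is T(s). Its denominator becomes monic after dividing by the leading coefficient 56.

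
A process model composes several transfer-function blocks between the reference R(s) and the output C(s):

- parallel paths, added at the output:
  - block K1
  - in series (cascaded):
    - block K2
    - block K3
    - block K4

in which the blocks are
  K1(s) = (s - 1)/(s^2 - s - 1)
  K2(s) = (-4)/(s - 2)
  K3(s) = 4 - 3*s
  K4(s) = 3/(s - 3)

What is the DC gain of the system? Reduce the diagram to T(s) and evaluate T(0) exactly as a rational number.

First reduce the diagram to T(s).

1. series reduction of K2, K3, K4: (36*s - 48)/(s^2 - 5*s + 6)
2. sum the parallel branches K1, (K2*K3*K4): (37*s^3 - 90*s^2 + 23*s + 42)/(s^4 - 6*s^3 + 10*s^2 - s - 6)
Step 2 gives the overall T(s). Then T(0) = 42/(-6) = -7.

Answer: -7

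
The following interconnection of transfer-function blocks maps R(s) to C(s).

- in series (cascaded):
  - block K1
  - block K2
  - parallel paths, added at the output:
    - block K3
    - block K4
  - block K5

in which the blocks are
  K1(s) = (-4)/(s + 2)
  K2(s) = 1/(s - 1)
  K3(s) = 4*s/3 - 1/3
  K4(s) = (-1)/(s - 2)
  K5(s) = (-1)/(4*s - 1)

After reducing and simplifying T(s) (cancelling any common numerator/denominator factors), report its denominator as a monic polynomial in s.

The answer is s^4 - 5*s^3/4 - 15*s^2/4 + 5*s - 1.

Reasoning:
1. parallel reduction of K3, K4 -> (4*s^2 - 9*s - 1)/(3*s - 6)
2. reduce the series chain K1, K2, (K3+K4), K5 -> (16*s^2 - 36*s - 4)/(12*s^4 - 15*s^3 - 45*s^2 + 60*s - 12)
That last expression is T(s), already simplified. Scaling its denominator by 1/12 (the reciprocal of the leading coefficient) yields the monic denominator.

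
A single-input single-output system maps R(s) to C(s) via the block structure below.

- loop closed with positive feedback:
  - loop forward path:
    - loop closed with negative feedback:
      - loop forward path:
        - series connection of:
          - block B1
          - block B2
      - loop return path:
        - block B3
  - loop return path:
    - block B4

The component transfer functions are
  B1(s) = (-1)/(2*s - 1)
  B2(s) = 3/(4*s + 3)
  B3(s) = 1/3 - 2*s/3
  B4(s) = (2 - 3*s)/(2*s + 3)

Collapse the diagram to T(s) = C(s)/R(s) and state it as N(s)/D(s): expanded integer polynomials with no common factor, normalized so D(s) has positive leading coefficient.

Step 1 - cascade B1, B2 -> (-3)/(8*s^2 + 2*s - 3)
Step 2 - reduce the feedback loop with forward (B1*B2) and return B3 -> (-3)/(8*s^2 + 4*s - 4)
Step 3 - collapse the loop ([(B1*B2)/(1+(B1*B2)*B3)] forward, B4 return), which is the overall transfer function T(s) = C(s)/R(s) in lowest terms

Therefore the answer is (-6*s - 9)/(16*s^3 + 32*s^2 - 5*s - 6).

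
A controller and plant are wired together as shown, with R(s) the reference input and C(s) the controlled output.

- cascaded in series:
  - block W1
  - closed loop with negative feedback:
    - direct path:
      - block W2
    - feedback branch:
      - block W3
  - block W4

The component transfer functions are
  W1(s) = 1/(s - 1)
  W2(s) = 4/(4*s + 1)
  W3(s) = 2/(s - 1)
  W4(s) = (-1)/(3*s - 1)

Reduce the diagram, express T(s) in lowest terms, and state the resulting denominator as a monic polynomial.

Reducing step by step:

Step 1 - collapse the loop (W2 forward, W3 return): (4*s - 4)/(4*s^2 - 3*s + 7)
Step 2 - series reduction of W1, [W2/(1+W2*W3)], W4: (-4)/(12*s^3 - 13*s^2 + 24*s - 7)
Step 2 gives the fully reduced T(s), with no common factor left to cancel. The denominator's leading coefficient is 12, so divide each of its coefficients by 12 to get the monic form.

Answer: s^3 - 13*s^2/12 + 2*s - 7/12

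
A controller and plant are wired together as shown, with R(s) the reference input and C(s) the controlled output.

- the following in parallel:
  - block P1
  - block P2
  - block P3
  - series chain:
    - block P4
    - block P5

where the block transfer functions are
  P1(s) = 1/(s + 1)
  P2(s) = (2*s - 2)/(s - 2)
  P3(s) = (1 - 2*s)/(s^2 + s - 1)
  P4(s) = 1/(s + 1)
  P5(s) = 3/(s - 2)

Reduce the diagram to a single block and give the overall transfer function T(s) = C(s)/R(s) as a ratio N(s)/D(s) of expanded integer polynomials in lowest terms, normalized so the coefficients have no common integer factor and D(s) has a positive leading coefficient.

First reduce the diagram to T(s).

Step 1: combine P4, P5 in series: 3/(s^2 - s - 2)
Step 2: sum the parallel branches P1, P2, P3, (P4*P5): this yields T(s), and no further normalization is needed

Answer: (2*s^3 - s^2 + 2*s - 1)/(s^3 - s^2 - 3*s + 2)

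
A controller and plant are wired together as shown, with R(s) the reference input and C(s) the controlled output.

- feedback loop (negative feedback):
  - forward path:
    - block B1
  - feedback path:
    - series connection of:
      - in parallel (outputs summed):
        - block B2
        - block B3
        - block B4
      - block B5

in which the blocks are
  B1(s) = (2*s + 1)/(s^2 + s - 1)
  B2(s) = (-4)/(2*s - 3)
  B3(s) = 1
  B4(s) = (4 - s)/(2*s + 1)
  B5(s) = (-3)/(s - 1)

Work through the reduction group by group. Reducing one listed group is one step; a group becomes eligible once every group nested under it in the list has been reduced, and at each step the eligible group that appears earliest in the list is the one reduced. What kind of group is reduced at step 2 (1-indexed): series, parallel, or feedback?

The answer is series.

Reasoning:
(1) parallel reduction of B2, B3, B4
(2) multiply (B2+B3+B4), B5 (series)
(3) collapse the loop (B1 forward, ((B2+B3+B4)*B5) return)
Step 2: series.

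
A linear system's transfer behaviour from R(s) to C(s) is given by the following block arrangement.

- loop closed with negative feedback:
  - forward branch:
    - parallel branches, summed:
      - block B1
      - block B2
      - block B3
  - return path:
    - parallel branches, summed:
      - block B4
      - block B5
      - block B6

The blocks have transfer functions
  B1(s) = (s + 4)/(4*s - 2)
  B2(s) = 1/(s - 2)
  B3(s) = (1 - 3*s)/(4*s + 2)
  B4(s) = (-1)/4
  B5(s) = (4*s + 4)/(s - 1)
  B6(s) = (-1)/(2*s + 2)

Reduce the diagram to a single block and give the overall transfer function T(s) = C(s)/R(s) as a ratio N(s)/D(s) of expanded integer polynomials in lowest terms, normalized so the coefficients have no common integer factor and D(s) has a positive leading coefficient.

1. sum the parallel branches B1, B2, B3 -> (-4*s^3 + 30*s^2 - 25*s - 8)/(8*s^3 - 16*s^2 - 2*s + 4)
2. add B4, B5, B6 (parallel) -> (15*s^2 + 30*s + 19)/(4*s^2 - 4)
3. reduce the feedback loop with forward (B1+B2+B3) and return (B4+B5+B6): this yields T(s), and no further normalization is needed

Answer: (16*s^5 - 120*s^4 + 84*s^3 + 152*s^2 - 100*s - 32)/(28*s^5 - 266*s^4 - 409*s^3 + 220*s^2 + 707*s + 168)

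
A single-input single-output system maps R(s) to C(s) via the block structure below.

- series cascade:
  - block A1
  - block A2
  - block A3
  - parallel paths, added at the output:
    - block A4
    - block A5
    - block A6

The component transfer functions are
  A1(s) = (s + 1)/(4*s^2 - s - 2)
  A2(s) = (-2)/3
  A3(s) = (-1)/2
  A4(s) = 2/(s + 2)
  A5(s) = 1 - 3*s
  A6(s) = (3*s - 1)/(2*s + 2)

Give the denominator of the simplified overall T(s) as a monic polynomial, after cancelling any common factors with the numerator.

Reducing step by step:

Step 1: combine A4, A5, A6 in parallel gives (-6*s^3 - 13*s^2 + 3*s + 6)/(2*s^2 + 6*s + 4)
Step 2: reduce the series chain A1, A2, A3, (A4+A5+A6) gives (-6*s^3 - 13*s^2 + 3*s + 6)/(24*s^3 + 42*s^2 - 24*s - 24)
That last expression is T(s), already simplified. Scaling its denominator by 1/24 (the reciprocal of the leading coefficient) yields the monic denominator.

Answer: s^3 + 7*s^2/4 - s - 1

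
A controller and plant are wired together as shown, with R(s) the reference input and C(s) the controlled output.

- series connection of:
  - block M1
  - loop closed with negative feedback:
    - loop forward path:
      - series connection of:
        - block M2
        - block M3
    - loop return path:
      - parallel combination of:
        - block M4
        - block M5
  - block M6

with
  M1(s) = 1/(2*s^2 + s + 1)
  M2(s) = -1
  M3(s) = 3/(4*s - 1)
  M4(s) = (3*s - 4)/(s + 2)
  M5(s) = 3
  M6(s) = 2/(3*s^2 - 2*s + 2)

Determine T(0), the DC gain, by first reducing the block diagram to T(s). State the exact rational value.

[1] combine M2, M3 in series -> (-3)/(4*s - 1)
[2] add M4, M5 (parallel) -> (6*s + 2)/(s + 2)
[3] feedback reduction of (M2*M3), (M4+M5) -> (-3*s - 6)/(4*s^2 - 11*s - 8)
[4] combine M1, [(M2*M3)/(1+(M2*M3)*(M4+M5))], M6 in series -> (-6*s - 12)/(24*s^6 - 70*s^5 - 17*s^4 - 47*s^3 - 32*s^2 - 22*s - 16)
That last expression is T(s); at s = 0 only the constant terms survive, so T(0) = -12/(-16) = 3/4.

Therefore the answer is 3/4.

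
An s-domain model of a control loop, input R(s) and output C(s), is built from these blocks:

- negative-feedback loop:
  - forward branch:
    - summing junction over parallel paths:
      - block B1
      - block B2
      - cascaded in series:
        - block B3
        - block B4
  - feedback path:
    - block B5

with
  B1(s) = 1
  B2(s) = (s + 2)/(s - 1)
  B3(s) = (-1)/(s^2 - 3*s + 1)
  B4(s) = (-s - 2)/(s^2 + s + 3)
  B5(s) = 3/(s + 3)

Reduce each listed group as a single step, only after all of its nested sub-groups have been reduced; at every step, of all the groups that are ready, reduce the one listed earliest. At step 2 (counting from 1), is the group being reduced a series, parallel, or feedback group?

[1] series reduction of B3, B4
[2] sum the parallel branches B1, B2, (B3*B4)
[3] close the feedback loop around (B1+B2+(B3*B4)), B5
Step 2: parallel.

Therefore the answer is parallel.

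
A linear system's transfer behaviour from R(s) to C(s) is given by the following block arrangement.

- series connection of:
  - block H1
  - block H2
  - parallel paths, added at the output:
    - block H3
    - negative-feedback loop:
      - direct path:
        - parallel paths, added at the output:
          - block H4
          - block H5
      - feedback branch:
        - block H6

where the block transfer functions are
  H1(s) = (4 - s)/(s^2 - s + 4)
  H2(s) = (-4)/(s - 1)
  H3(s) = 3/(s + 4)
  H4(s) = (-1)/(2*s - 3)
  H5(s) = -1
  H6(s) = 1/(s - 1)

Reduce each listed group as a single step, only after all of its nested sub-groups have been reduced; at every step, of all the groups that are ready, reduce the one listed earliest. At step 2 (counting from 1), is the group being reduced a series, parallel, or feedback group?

The answer is feedback.

Reasoning:
Step 1: parallel reduction of H4, H5
Step 2: close the feedback loop around (H4+H5), H6
Step 3: reduce the parallel group H3, [(H4+H5)/(1+(H4+H5)*H6)]
Step 4: reduce the series chain H1, H2, (H3+[(H4+H5)/(1+(H4+H5)*H6)])
The group at step 2 is a feedback group.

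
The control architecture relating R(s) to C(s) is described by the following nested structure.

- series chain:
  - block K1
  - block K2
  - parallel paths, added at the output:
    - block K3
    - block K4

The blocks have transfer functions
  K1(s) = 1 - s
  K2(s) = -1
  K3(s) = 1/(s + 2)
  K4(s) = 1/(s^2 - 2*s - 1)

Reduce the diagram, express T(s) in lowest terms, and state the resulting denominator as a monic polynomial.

Step 1: sum the parallel branches K3, K4 = (s^2 - s + 1)/(s^3 - 5*s - 2)
Step 2: cascade K1, K2, (K3+K4) = (s^3 - 2*s^2 + 2*s - 1)/(s^3 - 5*s - 2)
The result of step 2 is T(s) in lowest terms. Its denominator already has leading coefficient 1, so it is monic as it stands.

Therefore the answer is s^3 - 5*s - 2.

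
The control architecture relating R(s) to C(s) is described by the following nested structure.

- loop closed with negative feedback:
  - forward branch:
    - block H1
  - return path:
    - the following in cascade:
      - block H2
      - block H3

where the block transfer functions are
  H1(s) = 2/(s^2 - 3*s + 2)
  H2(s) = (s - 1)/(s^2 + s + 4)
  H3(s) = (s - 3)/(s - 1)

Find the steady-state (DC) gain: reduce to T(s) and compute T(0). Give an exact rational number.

The answer is 4.

Reasoning:
(1) multiply H2, H3 (series) gives (s - 3)/(s^2 + s + 4)
(2) collapse the loop (H1 forward, (H2*H3) return) gives (2*s^2 + 2*s + 8)/(s^4 - 2*s^3 + 3*s^2 - 8*s + 2)
Evaluating the step-2 result (the overall T(s)) at s = 0 gives T(0) = 8/2 = 4.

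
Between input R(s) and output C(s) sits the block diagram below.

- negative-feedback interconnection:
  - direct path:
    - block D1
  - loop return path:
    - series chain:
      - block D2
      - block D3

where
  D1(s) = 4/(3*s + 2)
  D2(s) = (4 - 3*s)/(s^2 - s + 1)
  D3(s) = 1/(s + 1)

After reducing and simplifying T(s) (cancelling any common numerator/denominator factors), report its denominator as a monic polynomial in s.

First reduce the diagram to T(s).

[1] cascade D2, D3; result (4 - 3*s)/(s^3 + 1)
[2] reduce the feedback loop with forward D1 and return (D2*D3); result (4*s^3 + 4)/(3*s^4 + 2*s^3 - 9*s + 18)
Step 2 gives the fully reduced T(s), with no common factor left to cancel. The denominator's leading coefficient is 3, so divide each of its coefficients by 3 to get the monic form.

Answer: s^4 + 2*s^3/3 - 3*s + 6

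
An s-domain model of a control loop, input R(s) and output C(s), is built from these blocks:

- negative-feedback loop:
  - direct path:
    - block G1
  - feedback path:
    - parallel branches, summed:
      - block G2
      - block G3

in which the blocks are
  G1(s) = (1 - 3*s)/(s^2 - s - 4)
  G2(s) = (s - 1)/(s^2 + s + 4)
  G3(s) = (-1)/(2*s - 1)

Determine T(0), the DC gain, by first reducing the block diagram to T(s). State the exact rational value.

First reduce the diagram to T(s).

1. add G2, G3 (parallel) gives (s^2 - 4*s - 3)/(2*s^3 + s^2 + 7*s - 4)
2. close the feedback loop around G1, (G2+G3) gives (-6*s^4 - s^3 - 20*s^2 + 19*s - 4)/(2*s^5 - s^4 - 5*s^3 - 2*s^2 - 19*s + 13)
Step 2 gives the overall T(s). Then T(0) = -4/13.

Answer: -4/13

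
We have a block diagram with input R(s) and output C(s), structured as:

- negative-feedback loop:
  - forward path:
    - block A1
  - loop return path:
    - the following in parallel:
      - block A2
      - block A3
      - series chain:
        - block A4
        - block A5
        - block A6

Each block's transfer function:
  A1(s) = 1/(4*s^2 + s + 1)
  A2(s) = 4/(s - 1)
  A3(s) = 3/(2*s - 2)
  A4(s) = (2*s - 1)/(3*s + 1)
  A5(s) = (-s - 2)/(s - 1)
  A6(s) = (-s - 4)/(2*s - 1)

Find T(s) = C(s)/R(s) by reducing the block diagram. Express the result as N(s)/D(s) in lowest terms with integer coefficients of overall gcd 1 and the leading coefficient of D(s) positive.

The answer is (6*s^2 - 4*s - 2)/(24*s^4 - 10*s^3 - 4*s^2 + 39*s + 25).

Reasoning:
[1] combine A4, A5, A6 in series -> (s^2 + 6*s + 8)/(3*s^2 - 2*s - 1)
[2] add A2, A3, (A4*A5*A6) (parallel) -> (2*s^2 + 45*s + 27)/(6*s^2 - 4*s - 2)
[3] reduce the feedback loop with forward A1 and return (A2+A3+(A4*A5*A6)) - this is the overall T(s), already in the required normalized form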